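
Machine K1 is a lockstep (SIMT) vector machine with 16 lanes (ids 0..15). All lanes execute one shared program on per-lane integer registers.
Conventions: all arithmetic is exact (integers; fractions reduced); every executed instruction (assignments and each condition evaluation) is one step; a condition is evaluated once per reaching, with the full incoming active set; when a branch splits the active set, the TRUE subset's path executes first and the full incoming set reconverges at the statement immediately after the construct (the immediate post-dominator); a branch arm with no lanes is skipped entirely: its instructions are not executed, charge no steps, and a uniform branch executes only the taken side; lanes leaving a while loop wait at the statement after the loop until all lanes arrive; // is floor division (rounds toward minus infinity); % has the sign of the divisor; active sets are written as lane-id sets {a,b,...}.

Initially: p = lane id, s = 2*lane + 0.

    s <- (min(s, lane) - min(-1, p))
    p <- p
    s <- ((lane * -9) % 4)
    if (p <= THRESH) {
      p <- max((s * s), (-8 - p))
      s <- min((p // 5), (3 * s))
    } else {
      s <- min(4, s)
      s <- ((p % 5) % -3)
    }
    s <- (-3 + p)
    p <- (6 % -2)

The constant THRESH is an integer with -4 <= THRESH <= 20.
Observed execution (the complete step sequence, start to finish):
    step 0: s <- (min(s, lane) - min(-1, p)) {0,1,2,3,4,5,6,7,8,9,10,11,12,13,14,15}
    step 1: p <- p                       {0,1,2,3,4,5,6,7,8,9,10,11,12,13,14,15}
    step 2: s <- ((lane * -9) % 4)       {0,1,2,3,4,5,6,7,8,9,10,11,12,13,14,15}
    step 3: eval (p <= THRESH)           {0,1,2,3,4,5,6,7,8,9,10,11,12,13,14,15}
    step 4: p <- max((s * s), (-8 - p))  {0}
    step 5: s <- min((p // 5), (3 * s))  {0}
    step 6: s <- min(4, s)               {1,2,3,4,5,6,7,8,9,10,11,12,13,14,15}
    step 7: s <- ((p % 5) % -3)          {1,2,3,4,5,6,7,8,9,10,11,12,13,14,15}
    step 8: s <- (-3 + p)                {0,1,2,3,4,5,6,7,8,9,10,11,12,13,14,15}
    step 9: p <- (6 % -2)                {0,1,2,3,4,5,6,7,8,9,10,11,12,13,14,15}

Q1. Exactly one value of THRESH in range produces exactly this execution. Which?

Answer: THRESH = 0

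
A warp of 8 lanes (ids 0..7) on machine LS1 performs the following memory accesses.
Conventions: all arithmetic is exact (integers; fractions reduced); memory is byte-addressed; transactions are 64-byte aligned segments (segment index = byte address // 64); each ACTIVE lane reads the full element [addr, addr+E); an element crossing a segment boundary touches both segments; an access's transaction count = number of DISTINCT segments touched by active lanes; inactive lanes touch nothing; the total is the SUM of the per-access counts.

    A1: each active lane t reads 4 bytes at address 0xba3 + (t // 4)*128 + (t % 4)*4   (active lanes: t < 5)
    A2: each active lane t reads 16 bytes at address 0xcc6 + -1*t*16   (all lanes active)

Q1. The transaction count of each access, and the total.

A1: 2 transactions
A2: 3 transactions

Answer: 2,3; total 5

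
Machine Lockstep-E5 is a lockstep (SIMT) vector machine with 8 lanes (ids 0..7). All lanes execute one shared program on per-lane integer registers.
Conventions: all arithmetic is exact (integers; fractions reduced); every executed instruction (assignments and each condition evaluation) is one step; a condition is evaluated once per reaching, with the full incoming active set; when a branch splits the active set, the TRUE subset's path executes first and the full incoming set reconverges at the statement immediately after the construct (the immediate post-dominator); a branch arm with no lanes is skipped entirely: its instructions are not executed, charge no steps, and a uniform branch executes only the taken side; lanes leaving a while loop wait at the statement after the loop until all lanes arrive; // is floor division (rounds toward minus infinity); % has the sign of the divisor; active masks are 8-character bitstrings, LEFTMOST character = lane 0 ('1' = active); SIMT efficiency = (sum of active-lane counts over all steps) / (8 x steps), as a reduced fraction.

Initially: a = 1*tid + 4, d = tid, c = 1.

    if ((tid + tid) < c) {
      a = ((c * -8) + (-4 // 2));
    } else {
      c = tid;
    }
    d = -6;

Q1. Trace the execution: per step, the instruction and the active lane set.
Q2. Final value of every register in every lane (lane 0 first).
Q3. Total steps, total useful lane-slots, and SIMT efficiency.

step 0: eval ((tid + tid) < c)       11111111
step 1: a <- ((c * -8) + (-4 // 2))  10000000
step 2: c <- tid                     01111111
step 3: d <- -6                      11111111

Answer: 4 steps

a: -10,5,6,7,8,9,10,11
d: -6,-6,-6,-6,-6,-6,-6,-6
c: 1,1,2,3,4,5,6,7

steps = 4; useful = 24; efficiency = 24/32 = 3/4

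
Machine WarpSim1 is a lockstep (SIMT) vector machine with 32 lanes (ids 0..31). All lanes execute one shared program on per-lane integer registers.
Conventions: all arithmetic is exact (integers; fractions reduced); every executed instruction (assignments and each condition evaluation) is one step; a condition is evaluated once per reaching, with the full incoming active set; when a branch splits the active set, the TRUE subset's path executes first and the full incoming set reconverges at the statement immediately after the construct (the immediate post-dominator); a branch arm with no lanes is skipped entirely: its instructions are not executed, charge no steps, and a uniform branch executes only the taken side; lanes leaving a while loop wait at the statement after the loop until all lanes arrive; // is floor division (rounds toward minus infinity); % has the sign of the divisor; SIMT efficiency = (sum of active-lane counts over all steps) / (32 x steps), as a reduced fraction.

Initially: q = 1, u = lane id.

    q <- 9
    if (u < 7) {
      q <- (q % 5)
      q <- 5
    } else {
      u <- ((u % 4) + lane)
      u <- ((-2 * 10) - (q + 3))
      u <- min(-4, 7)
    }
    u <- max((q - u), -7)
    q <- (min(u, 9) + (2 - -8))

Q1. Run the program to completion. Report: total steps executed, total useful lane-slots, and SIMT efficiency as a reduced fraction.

Answer: 9 steps, 217 useful, 217/288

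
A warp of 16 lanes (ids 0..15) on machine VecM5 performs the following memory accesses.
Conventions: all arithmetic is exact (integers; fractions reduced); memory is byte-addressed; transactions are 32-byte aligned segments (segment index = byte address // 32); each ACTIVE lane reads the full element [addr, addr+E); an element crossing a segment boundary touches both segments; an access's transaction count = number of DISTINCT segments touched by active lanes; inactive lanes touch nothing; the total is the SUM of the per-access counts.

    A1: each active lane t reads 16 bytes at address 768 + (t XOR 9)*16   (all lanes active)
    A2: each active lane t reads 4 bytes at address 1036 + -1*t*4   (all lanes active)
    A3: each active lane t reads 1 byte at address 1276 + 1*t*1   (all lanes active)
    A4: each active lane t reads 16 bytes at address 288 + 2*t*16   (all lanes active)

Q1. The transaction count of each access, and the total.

A1: 8 transactions
A2: 3 transactions
A3: 2 transactions
A4: 16 transactions

Answer: 8,3,2,16; total 29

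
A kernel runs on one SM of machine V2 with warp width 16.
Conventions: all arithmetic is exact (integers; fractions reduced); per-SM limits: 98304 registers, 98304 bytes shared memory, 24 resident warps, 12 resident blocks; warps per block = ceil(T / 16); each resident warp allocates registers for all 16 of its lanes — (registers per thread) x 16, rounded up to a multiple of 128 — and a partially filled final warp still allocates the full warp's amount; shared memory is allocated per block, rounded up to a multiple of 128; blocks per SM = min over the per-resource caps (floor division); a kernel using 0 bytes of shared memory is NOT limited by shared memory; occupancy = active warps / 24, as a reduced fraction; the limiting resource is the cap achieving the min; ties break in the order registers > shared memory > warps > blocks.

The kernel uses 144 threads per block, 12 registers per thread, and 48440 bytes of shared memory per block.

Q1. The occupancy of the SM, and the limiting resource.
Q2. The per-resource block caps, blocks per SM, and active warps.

Answer: occupancy 3/4, limited by shared memory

registers: 42 blocks
shared memory: 2 blocks
warps: 2 blocks
blocks: 12 blocks

Answer: 2 blocks, 18 active warps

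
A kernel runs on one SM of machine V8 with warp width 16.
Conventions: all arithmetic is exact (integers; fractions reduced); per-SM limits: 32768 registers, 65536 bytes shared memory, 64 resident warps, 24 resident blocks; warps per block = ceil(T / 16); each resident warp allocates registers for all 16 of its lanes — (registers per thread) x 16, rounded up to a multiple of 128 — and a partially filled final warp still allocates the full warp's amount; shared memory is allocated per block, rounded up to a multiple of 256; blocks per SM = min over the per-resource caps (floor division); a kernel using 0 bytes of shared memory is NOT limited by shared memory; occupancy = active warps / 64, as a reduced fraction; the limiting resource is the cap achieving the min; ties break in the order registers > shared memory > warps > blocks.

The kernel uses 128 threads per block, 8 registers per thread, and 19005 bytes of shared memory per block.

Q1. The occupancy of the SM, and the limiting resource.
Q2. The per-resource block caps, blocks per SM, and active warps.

Answer: occupancy 3/8, limited by shared memory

registers: 32 blocks
shared memory: 3 blocks
warps: 8 blocks
blocks: 24 blocks

Answer: 3 blocks, 24 active warps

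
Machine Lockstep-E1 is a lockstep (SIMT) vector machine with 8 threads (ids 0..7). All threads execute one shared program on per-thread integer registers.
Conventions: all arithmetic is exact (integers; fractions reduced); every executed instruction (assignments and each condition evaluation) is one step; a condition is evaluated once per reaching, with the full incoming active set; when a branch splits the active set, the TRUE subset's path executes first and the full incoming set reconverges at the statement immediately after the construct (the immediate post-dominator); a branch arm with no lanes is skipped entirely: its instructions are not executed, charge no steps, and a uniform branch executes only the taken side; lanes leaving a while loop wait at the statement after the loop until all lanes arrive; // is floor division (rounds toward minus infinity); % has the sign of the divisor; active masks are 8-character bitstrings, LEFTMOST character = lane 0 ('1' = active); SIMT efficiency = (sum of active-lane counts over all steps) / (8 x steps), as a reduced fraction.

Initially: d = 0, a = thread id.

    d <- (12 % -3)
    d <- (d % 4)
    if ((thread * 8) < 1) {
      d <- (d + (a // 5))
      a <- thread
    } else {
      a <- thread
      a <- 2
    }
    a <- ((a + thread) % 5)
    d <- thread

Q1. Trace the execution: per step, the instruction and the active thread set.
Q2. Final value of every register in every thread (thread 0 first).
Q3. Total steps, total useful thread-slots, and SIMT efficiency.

step 0: d <- (12 % -3)               11111111
step 1: d <- (d % 4)                 11111111
step 2: eval ((thread * 8) < 1)      11111111
step 3: d <- (d + (a // 5))          10000000
step 4: a <- thread                  10000000
step 5: a <- thread                  01111111
step 6: a <- 2                       01111111
step 7: a <- ((a + thread) % 5)      11111111
step 8: d <- thread                  11111111

Answer: 9 steps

d: 0,1,2,3,4,5,6,7
a: 0,3,4,0,1,2,3,4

steps = 9; useful = 56; efficiency = 56/72 = 7/9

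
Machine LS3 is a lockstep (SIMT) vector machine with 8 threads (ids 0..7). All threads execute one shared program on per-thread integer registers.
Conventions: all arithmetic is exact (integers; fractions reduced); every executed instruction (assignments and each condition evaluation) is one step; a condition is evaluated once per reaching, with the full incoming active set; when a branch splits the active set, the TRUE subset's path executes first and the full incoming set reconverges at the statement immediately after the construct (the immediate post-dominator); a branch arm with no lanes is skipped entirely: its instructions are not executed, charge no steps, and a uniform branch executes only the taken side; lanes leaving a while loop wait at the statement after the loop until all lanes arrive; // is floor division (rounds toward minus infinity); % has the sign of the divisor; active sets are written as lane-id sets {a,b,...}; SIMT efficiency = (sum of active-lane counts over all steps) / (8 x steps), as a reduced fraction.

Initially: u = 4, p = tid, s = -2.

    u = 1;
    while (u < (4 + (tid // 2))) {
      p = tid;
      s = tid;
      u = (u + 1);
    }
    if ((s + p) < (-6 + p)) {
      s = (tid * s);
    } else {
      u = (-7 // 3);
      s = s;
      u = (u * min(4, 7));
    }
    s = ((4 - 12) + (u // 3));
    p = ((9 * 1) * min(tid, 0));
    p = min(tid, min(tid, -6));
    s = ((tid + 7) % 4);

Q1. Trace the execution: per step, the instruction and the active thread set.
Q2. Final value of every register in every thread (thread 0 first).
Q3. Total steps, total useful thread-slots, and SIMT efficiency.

step 0: u <- 1                       {0,1,2,3,4,5,6,7}
step 1: eval (u < (4 + (tid // 2)))  {0,1,2,3,4,5,6,7}
step 2: p <- tid                     {0,1,2,3,4,5,6,7}
step 3: s <- tid                     {0,1,2,3,4,5,6,7}
step 4: u <- (u + 1)                 {0,1,2,3,4,5,6,7}
step 5: eval (u < (4 + (tid // 2)))  {0,1,2,3,4,5,6,7}
step 6: p <- tid                     {0,1,2,3,4,5,6,7}
step 7: s <- tid                     {0,1,2,3,4,5,6,7}
step 8: u <- (u + 1)                 {0,1,2,3,4,5,6,7}
step 9: eval (u < (4 + (tid // 2)))  {0,1,2,3,4,5,6,7}
step 10: p <- tid                     {0,1,2,3,4,5,6,7}
step 11: s <- tid                     {0,1,2,3,4,5,6,7}
step 12: u <- (u + 1)                 {0,1,2,3,4,5,6,7}
step 13: eval (u < (4 + (tid // 2)))  {0,1,2,3,4,5,6,7}
step 14: p <- tid                     {2,3,4,5,6,7}
step 15: s <- tid                     {2,3,4,5,6,7}
step 16: u <- (u + 1)                 {2,3,4,5,6,7}
step 17: eval (u < (4 + (tid // 2)))  {2,3,4,5,6,7}
step 18: p <- tid                     {4,5,6,7}
step 19: s <- tid                     {4,5,6,7}
step 20: u <- (u + 1)                 {4,5,6,7}
step 21: eval (u < (4 + (tid // 2)))  {4,5,6,7}
step 22: p <- tid                     {6,7}
step 23: s <- tid                     {6,7}
step 24: u <- (u + 1)                 {6,7}
step 25: eval (u < (4 + (tid // 2)))  {6,7}
step 26: eval ((s + p) < (-6 + p))    {0,1,2,3,4,5,6,7}
step 27: u <- (-7 // 3)               {0,1,2,3,4,5,6,7}
step 28: s <- s                       {0,1,2,3,4,5,6,7}
step 29: u <- (u * min(4, 7))         {0,1,2,3,4,5,6,7}
step 30: s <- ((4 - 12) + (u // 3))   {0,1,2,3,4,5,6,7}
step 31: p <- ((9 * 1) * min(tid, 0)) {0,1,2,3,4,5,6,7}
step 32: p <- min(tid, min(tid, -6))  {0,1,2,3,4,5,6,7}
step 33: s <- ((tid + 7) % 4)         {0,1,2,3,4,5,6,7}

Answer: 34 steps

u: -12,-12,-12,-12,-12,-12,-12,-12
p: -6,-6,-6,-6,-6,-6,-6,-6
s: 3,0,1,2,3,0,1,2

steps = 34; useful = 224; efficiency = 224/272 = 14/17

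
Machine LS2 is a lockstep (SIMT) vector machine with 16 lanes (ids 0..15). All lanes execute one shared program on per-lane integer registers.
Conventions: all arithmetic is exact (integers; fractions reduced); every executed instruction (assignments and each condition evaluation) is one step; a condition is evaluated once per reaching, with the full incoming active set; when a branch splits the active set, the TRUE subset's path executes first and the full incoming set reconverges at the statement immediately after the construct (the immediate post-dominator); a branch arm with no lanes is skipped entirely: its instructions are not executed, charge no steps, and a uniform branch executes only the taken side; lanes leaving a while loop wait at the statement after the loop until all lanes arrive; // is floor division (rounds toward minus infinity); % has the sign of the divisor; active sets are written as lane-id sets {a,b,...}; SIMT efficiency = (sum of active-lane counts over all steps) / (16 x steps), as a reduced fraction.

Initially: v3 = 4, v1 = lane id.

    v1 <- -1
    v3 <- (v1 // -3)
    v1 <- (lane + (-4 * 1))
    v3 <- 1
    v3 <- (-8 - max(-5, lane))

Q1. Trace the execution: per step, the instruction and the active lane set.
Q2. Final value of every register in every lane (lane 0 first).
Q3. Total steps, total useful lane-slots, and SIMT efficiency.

step 0: v1 <- -1                     {0,1,2,3,4,5,6,7,8,9,10,11,12,13,14,15}
step 1: v3 <- (v1 // -3)             {0,1,2,3,4,5,6,7,8,9,10,11,12,13,14,15}
step 2: v1 <- (lane + (-4 * 1))      {0,1,2,3,4,5,6,7,8,9,10,11,12,13,14,15}
step 3: v3 <- 1                      {0,1,2,3,4,5,6,7,8,9,10,11,12,13,14,15}
step 4: v3 <- (-8 - max(-5, lane))   {0,1,2,3,4,5,6,7,8,9,10,11,12,13,14,15}

Answer: 5 steps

v3: -8,-9,-10,-11,-12,-13,-14,-15,-16,-17,-18,-19,-20,-21,-22,-23
v1: -4,-3,-2,-1,0,1,2,3,4,5,6,7,8,9,10,11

steps = 5; useful = 80; efficiency = 80/80 = 1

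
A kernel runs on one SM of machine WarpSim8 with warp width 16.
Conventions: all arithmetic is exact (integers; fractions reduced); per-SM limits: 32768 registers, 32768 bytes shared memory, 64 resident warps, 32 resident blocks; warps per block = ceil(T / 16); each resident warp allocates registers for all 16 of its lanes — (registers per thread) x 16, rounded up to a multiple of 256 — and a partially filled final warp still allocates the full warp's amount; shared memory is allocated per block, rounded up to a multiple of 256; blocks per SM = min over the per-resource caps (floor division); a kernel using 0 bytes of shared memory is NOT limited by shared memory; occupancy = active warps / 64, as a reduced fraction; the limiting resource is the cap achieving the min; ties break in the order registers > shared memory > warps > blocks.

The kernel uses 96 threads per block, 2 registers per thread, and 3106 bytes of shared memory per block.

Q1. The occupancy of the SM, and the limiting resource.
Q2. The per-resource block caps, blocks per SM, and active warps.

Answer: occupancy 27/32, limited by shared memory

registers: 21 blocks
shared memory: 9 blocks
warps: 10 blocks
blocks: 32 blocks

Answer: 9 blocks, 54 active warps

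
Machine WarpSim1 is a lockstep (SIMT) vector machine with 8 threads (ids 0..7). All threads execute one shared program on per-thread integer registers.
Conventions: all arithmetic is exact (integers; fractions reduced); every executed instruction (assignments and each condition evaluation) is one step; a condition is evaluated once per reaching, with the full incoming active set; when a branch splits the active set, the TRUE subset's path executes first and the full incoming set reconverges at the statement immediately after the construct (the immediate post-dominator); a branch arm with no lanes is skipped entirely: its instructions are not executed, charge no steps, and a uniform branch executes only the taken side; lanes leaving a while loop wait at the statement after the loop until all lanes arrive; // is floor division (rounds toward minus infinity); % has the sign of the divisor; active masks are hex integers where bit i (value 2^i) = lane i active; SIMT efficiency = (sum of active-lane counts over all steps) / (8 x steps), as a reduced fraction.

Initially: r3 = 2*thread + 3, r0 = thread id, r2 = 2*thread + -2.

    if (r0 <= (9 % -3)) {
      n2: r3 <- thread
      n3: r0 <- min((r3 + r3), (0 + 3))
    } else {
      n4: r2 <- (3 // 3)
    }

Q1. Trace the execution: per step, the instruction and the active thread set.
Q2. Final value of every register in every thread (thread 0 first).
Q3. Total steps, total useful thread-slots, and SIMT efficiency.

step 0: eval (r0 <= (9 % -3))        0xff
step 1: r3 <- thread                 0x01
step 2: r0 <- min((r3 + r3), (0 + 3)) 0x01
step 3: r2 <- (3 // 3)               0xfe

Answer: 4 steps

r3: 0,5,7,9,11,13,15,17
r0: 0,1,2,3,4,5,6,7
r2: -2,1,1,1,1,1,1,1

steps = 4; useful = 17; efficiency = 17/32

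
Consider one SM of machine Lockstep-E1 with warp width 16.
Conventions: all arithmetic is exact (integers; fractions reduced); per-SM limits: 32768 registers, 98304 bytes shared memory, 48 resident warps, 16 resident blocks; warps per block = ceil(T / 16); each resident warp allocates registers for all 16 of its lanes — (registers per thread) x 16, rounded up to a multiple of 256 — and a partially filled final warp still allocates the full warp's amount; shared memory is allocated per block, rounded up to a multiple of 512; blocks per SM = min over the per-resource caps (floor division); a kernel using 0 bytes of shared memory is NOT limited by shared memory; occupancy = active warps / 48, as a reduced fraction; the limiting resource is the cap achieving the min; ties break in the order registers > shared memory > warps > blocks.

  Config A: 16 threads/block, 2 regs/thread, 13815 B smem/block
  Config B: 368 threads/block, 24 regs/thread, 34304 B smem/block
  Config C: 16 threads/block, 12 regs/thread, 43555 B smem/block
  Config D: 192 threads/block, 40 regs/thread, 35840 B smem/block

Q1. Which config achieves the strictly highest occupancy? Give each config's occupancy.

occupancies: A 7/48, B 23/24, C 1/24, D 1/2

Answer: B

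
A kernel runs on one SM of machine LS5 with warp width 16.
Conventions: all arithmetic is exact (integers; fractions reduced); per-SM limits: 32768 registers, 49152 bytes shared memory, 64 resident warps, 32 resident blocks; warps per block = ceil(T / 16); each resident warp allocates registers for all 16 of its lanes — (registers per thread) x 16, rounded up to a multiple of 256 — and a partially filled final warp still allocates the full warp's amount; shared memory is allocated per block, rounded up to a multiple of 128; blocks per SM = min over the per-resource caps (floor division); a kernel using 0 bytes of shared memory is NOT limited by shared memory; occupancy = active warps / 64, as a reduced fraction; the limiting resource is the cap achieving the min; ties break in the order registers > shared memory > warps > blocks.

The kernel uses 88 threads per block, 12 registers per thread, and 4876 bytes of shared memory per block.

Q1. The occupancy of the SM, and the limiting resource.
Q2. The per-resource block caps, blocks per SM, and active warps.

Answer: occupancy 27/32, limited by shared memory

registers: 21 blocks
shared memory: 9 blocks
warps: 10 blocks
blocks: 32 blocks

Answer: 9 blocks, 54 active warps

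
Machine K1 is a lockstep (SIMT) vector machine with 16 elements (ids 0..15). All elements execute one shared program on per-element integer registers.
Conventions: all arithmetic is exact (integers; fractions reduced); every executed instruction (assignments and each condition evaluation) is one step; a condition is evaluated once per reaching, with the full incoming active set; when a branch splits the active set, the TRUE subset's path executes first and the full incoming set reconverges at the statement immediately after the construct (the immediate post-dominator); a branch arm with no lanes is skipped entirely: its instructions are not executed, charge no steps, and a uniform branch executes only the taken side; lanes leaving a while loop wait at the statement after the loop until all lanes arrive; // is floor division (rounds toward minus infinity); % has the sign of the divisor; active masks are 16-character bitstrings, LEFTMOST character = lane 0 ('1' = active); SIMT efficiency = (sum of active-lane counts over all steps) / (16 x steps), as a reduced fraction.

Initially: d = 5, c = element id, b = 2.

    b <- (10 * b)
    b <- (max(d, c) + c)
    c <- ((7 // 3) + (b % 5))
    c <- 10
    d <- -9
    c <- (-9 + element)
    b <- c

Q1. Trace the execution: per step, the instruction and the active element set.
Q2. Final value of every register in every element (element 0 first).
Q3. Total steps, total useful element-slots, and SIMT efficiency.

step 0: b <- (10 * b)                1111111111111111
step 1: b <- (max(d, c) + c)         1111111111111111
step 2: c <- ((7 // 3) + (b % 5))    1111111111111111
step 3: c <- 10                      1111111111111111
step 4: d <- -9                      1111111111111111
step 5: c <- (-9 + element)          1111111111111111
step 6: b <- c                       1111111111111111

Answer: 7 steps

d: -9,-9,-9,-9,-9,-9,-9,-9,-9,-9,-9,-9,-9,-9,-9,-9
c: -9,-8,-7,-6,-5,-4,-3,-2,-1,0,1,2,3,4,5,6
b: -9,-8,-7,-6,-5,-4,-3,-2,-1,0,1,2,3,4,5,6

steps = 7; useful = 112; efficiency = 112/112 = 1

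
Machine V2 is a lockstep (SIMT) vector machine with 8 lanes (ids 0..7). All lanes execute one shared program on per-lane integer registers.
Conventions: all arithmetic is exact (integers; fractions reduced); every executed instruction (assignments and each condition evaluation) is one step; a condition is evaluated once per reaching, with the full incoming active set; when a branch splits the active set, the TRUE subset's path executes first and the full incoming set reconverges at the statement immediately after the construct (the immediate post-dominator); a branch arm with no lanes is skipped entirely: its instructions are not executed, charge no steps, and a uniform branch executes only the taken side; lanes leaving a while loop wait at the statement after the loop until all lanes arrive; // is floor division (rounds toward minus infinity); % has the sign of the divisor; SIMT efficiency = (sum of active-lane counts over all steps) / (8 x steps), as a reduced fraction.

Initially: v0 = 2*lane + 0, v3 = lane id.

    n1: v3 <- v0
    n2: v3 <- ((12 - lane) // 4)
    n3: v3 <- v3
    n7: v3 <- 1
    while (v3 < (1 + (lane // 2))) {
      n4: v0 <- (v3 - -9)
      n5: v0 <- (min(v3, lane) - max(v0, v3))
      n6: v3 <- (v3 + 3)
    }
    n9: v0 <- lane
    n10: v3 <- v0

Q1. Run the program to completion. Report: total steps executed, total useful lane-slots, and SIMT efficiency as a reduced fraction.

Answer: 11 steps, 80 useful, 10/11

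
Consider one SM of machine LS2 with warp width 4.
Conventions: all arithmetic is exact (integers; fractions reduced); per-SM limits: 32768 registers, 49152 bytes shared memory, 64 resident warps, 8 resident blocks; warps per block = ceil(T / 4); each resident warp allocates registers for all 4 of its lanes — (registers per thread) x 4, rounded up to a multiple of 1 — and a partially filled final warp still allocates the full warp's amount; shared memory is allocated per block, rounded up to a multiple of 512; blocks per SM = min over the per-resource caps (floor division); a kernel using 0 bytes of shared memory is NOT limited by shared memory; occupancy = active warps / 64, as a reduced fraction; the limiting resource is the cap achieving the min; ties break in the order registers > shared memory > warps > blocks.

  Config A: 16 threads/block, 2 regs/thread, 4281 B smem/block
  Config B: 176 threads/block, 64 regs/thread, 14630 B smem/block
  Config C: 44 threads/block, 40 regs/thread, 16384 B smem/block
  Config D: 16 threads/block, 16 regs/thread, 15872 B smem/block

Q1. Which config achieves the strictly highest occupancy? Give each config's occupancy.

occupancies: A 1/2, B 11/16, C 33/64, D 3/16

Answer: B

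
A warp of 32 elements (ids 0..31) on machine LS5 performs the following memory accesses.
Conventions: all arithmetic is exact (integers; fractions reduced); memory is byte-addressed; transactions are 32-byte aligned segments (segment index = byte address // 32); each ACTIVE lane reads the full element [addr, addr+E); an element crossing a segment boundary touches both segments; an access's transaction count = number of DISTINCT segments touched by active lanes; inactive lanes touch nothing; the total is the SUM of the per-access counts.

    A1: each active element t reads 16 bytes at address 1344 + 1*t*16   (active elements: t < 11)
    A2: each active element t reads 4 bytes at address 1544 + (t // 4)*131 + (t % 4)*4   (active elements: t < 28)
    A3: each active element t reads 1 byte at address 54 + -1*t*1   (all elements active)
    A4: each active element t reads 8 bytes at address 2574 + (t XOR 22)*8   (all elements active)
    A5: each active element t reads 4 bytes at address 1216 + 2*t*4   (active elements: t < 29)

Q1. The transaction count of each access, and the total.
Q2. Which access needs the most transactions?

A1: 6 transactions
A2: 11 transactions
A3: 2 transactions
A4: 9 transactions
A5: 8 transactions

Answer: 6,11,2,9,8; total 36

Answer: A2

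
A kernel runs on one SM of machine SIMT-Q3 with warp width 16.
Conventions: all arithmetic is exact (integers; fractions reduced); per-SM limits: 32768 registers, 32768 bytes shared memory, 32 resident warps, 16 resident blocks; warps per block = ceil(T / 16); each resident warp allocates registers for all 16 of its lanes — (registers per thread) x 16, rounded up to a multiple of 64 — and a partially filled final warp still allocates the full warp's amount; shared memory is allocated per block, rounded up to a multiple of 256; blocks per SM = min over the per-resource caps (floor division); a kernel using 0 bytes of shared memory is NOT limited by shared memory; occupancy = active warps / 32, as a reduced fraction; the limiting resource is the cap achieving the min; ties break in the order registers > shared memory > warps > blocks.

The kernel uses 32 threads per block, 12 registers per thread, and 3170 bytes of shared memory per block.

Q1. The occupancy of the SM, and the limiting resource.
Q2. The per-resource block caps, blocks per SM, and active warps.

Answer: occupancy 9/16, limited by shared memory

registers: 85 blocks
shared memory: 9 blocks
warps: 16 blocks
blocks: 16 blocks

Answer: 9 blocks, 18 active warps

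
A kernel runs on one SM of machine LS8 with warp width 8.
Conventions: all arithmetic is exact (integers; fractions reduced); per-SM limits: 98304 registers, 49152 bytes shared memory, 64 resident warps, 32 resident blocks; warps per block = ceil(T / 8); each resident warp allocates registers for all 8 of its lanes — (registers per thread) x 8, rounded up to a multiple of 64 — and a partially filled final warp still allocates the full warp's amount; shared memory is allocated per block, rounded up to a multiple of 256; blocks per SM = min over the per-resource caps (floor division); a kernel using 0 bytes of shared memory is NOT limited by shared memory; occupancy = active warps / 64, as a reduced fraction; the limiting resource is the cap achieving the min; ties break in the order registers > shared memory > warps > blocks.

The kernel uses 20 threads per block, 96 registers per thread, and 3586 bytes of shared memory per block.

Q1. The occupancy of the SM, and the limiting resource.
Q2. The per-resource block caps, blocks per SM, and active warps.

Answer: occupancy 9/16, limited by shared memory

registers: 42 blocks
shared memory: 12 blocks
warps: 21 blocks
blocks: 32 blocks

Answer: 12 blocks, 36 active warps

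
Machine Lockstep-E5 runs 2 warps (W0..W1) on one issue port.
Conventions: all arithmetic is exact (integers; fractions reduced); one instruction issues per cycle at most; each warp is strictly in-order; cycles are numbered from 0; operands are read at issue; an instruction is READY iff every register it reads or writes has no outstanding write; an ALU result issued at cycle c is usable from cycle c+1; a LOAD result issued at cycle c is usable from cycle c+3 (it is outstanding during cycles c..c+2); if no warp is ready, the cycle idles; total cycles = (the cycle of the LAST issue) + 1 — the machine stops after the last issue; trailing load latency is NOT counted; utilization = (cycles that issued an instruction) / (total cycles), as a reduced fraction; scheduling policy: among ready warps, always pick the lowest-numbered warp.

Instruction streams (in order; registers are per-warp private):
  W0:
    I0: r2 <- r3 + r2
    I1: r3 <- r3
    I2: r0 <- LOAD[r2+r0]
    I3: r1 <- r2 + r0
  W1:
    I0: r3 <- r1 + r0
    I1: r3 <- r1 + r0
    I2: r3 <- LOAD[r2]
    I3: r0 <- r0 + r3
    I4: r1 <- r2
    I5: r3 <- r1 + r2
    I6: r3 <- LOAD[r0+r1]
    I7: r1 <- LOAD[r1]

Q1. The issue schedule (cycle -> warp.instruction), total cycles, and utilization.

cycle 0: W0.I0
cycle 1: W0.I1
cycle 2: W0.I2
cycle 3: W1.I0
cycle 4: W1.I1
cycle 5: W0.I3
cycle 6: W1.I2
cycle 7: idle
cycle 8: idle
cycle 9: W1.I3
cycle 10: W1.I4
cycle 11: W1.I5
cycle 12: W1.I6
cycle 13: W1.I7

Answer: 14 cycles, utilization 6/7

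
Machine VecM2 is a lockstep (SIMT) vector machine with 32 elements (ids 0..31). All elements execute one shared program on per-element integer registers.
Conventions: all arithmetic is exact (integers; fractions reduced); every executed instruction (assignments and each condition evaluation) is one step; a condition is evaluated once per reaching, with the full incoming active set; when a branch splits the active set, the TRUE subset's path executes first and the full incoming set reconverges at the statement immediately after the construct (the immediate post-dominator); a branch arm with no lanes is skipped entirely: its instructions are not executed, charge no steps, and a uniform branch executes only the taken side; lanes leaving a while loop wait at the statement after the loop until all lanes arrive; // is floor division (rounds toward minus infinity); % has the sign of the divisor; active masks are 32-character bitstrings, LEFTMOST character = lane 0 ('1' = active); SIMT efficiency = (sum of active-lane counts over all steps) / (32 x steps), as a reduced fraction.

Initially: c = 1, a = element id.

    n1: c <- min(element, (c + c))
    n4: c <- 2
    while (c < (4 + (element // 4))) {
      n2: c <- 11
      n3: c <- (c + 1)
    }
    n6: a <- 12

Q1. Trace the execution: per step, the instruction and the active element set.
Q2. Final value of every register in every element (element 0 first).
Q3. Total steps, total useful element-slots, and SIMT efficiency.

step 0: c <- min(element, (c + c))   11111111111111111111111111111111
step 1: c <- 2                       11111111111111111111111111111111
step 2: eval (c < (4 + (element // 4))) 11111111111111111111111111111111
step 3: c <- 11                      11111111111111111111111111111111
step 4: c <- (c + 1)                 11111111111111111111111111111111
step 5: eval (c < (4 + (element // 4))) 11111111111111111111111111111111
step 6: a <- 12                      11111111111111111111111111111111

Answer: 7 steps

c: 12,12,12,12,12,12,12,12,12,12,12,12,12,12,12,12,12,12,12,12,12,12,12,12,12,12,12,12,12,12,12,12
a: 12,12,12,12,12,12,12,12,12,12,12,12,12,12,12,12,12,12,12,12,12,12,12,12,12,12,12,12,12,12,12,12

steps = 7; useful = 224; efficiency = 224/224 = 1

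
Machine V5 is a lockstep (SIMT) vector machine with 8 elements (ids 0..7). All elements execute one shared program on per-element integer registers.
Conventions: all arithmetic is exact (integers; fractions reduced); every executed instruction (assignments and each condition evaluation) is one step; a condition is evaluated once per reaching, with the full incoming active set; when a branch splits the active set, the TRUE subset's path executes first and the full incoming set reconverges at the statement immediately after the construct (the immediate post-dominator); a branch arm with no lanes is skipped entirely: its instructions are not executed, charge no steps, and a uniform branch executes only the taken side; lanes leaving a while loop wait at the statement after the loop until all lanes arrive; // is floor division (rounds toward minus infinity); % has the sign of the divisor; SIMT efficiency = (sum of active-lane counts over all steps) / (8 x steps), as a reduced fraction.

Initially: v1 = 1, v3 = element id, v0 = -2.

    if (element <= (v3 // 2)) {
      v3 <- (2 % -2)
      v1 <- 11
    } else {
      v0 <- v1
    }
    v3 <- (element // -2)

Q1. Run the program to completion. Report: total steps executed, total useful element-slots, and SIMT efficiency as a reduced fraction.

Answer: 5 steps, 25 useful, 5/8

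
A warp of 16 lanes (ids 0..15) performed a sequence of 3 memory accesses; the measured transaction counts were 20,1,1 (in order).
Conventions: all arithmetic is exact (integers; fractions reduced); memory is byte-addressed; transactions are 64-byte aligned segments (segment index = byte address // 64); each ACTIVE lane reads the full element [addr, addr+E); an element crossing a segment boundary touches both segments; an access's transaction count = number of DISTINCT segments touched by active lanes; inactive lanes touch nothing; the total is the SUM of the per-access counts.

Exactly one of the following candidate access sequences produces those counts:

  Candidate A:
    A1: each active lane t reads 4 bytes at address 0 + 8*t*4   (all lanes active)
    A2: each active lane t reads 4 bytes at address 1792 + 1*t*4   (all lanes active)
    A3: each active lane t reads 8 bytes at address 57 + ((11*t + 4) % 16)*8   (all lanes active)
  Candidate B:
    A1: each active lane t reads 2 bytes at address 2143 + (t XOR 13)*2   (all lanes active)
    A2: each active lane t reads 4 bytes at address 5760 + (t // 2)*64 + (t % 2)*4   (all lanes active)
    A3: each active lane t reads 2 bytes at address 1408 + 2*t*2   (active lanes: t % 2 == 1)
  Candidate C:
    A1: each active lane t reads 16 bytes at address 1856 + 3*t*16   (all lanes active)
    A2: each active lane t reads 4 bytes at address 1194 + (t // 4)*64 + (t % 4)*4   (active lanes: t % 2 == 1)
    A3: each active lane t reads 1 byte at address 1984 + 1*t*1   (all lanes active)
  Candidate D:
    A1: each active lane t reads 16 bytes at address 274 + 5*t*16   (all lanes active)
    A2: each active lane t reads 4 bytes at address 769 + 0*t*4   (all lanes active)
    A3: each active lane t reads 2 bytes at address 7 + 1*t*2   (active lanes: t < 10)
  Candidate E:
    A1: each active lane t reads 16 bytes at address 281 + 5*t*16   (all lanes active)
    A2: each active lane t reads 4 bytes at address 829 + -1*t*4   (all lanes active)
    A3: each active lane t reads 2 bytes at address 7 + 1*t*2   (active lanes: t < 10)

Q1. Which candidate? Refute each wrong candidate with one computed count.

A: A1 gives 8 transactions, not 20
B: A1 gives 1 transaction, not 20
C: A1 gives 12 transactions, not 20
E: A2 gives 2 transactions, not 1
D: all counts match (20,1,1)

Answer: D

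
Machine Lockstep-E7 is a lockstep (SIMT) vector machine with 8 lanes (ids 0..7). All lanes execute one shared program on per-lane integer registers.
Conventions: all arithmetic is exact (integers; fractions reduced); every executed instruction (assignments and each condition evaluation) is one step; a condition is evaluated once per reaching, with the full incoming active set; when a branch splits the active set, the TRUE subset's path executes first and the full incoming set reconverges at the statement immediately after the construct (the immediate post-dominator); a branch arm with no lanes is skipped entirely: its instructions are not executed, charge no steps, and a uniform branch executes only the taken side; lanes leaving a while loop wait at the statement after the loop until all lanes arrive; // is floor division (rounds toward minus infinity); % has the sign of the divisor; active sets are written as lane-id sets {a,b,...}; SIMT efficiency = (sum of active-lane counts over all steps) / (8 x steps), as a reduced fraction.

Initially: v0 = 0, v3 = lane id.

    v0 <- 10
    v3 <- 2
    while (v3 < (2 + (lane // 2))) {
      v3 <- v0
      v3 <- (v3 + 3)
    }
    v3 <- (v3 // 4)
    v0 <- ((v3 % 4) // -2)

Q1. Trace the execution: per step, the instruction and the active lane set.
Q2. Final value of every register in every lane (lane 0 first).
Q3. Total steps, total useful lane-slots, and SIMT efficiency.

step 0: v0 <- 10                     {0,1,2,3,4,5,6,7}
step 1: v3 <- 2                      {0,1,2,3,4,5,6,7}
step 2: eval (v3 < (2 + (lane // 2))) {0,1,2,3,4,5,6,7}
step 3: v3 <- v0                     {2,3,4,5,6,7}
step 4: v3 <- (v3 + 3)               {2,3,4,5,6,7}
step 5: eval (v3 < (2 + (lane // 2))) {2,3,4,5,6,7}
step 6: v3 <- (v3 // 4)              {0,1,2,3,4,5,6,7}
step 7: v0 <- ((v3 % 4) // -2)       {0,1,2,3,4,5,6,7}

Answer: 8 steps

v0: 0,0,-2,-2,-2,-2,-2,-2
v3: 0,0,3,3,3,3,3,3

steps = 8; useful = 58; efficiency = 58/64 = 29/32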